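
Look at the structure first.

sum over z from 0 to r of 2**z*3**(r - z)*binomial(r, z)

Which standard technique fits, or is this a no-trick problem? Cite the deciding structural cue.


Verdict: the binomial theorem — terms weighting binomial(r, z) against matched powers of 2 and 3 reassemble into (2 + 3)^r by the binomial theorem.


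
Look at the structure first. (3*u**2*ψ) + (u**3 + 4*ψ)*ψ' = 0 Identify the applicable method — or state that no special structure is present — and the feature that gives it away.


Technique: the exact-equation method — d/dψ of 3*u**2*ψ equals d/du of u**3 + 4*ψ: the form is a total differential of one potential — integrate it exactly.


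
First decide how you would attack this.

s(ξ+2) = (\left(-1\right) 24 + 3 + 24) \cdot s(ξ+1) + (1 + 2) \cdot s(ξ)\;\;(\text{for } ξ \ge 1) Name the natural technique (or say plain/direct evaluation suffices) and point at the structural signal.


Diagnosis: the characteristic-root method — fixed numeric weights on consecutive terms and no forcing term added: the root method in its home territory.


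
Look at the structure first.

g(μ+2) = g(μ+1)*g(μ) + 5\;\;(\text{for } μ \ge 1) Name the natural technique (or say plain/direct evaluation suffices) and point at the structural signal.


Diagnosis: no special technique — the update rule curves (it is not linear in the unknown sequence), so no superposition-based closed form attaches — iterate or study it directly.


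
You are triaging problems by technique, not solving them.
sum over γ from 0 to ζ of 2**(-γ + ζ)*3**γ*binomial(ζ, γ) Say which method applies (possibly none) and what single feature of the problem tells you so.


Verdict: the binomial theorem — binomial coefficients against complementary powers of 3 and 2: recognize the binomial expansion and resum.


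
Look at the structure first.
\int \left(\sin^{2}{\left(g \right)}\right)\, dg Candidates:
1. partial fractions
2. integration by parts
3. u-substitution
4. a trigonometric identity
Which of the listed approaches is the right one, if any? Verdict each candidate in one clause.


Best approach: a trigonometric identity — reduce \sin^{2}{\left(g \right)} with the power-reduction formula and the integral becomes first-degree trigonometry.
- partial fractions: there is no rational-function structure to decompose.
- integration by parts — not the fit here: there is no polynomial factor to ladder down — parts can still close the trigonometric product by recursion, though the identity rewrite is the direct route.
- u-substitution — no subexpression of the integrand serves as a whole-integral substitution inner — individual terms may offer their own, but none carries its derivative as a factor of the full integrand; a working change of variable would have to be constructed from outside the expression.
- a trigonometric identity: applies; the problem has the shape this method handles.


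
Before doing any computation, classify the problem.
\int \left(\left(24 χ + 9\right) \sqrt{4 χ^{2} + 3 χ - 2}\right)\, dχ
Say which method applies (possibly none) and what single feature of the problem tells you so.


Technique: u-substitution — read it as f(4 χ^{2} + 3 χ - 2) times a constant multiple of d(4 χ^{2} + 3 χ - 2): one substitution, u = 4 χ^{2} + 3 χ - 2, finishes it.


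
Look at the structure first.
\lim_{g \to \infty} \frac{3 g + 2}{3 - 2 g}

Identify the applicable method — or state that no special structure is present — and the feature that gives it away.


Diagnosis: dominant-term comparison — divide through by the highest power of g; every lower-order term dies and the dominant terms decide the limit. l'Hôpital's at-infinity variant applies to the expression viewed as a single quotient; the leading-term comparison is the direct route.


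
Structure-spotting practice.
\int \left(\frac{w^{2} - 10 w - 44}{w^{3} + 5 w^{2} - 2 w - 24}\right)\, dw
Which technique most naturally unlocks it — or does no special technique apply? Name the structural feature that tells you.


Method: partial fractions — break w^{3} + 5 w^{2} - 2 w - 24 into its roots and the integral splits into logarithm-sized bites.


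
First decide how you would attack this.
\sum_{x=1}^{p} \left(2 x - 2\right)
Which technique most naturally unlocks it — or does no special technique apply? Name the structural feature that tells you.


Verdict: no special technique — the summand is a plain polynomial in x (expanding first if it arrives factored); standard power-sum formulas evaluate it term by term.


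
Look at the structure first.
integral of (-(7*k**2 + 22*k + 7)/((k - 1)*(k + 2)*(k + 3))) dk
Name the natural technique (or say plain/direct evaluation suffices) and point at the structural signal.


Technique: partial fractions — a proper rational integrand whose denominator splits into simpler factors — decompose into partial fractions first.


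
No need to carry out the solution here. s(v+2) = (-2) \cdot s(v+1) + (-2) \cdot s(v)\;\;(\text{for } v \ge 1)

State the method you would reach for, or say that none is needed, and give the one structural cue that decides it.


Verdict: the characteristic-root method — shift-invariance with fixed coefficients calls for exponential trials; the characteristic polynomial finds every r^v.


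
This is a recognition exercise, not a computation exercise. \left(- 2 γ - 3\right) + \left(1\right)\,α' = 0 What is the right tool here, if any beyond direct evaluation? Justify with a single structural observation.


Verdict: no special technique — solved for the derivative, α never appears on the right — this is a direct integration in γ, not a differential-equations problem at heart.


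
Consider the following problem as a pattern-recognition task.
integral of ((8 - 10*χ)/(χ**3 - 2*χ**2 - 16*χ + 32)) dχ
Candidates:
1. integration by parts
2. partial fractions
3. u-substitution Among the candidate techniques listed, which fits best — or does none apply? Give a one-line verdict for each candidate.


Diagnosis: partial fractions — the bottom factors while the top stays lower-degree — split into simple fractions and integrate piece by piece.
- integration by parts — no split into a nonconstant polynomial times one of the standard kernels — exp, sine, or cosine of a linear argument, or a logarithm — applies here.
- partial fractions: a fit — the right tool for this form.
- u-substitution: no subexpression of the integrand serves as a whole-integral substitution inner — individual terms may offer their own, but none carries its derivative as a factor of the full integrand; a working change of variable would have to be constructed from outside the expression.


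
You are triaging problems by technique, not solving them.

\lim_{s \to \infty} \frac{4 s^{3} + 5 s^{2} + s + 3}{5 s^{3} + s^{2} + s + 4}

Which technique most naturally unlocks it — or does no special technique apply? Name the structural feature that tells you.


Technique: dominant-term comparison — growth-rate triage: the leading powers of s decide the limit, everything else is noise. Differentiating the expression as a single quotient would eventually settle it as well; matching dominant growth settles it immediately.


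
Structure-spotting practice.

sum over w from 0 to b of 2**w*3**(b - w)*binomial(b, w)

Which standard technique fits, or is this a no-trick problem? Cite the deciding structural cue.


Technique: the binomial theorem — binomial coefficients against complementary powers of 2 and 3: recognize the binomial expansion and resum.


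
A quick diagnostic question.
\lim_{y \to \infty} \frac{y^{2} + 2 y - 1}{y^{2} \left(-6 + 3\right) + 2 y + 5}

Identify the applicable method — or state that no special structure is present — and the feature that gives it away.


Diagnosis: dominant-term comparison — divide through by the highest power of y; every lower-order term dies and the dominant terms decide the limit. As a single quotient, the ∞/∞ shape would yield to repeated differentiation as well — the growth comparison gets there in one look.


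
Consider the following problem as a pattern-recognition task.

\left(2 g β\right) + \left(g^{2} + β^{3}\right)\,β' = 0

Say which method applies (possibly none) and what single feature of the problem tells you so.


Technique: the exact-equation method — take the mixed partials of 2 g β and g^{2} + β^{3}: they are equal, which certifies an exact differential.


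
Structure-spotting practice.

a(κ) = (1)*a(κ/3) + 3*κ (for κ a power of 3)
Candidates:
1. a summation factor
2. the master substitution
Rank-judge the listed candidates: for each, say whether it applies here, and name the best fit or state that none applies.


Diagnosis: the master substitution — the index is divided (κ/3), not shifted — substitute κ = 3^m to straighten it into a shift recurrence.
- a summation factor — a divided-index call is outside the fixed-shift first-order family a summation factor normalizes.
- the master substitution — applicable, and directly so.


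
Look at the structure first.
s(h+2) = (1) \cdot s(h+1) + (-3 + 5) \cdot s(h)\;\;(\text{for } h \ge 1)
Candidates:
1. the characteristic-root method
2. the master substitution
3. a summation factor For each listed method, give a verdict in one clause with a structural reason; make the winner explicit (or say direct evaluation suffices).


Technique: the characteristic-root method — the recurrence is linear and homogeneous with constant coefficients, so the ansatz r^h turns it into a polynomial equation for r.
- the characteristic-root method — applies; the problem has the shape this method handles.
- the master substitution: with no divided-index recursive call, reindexing by powers of a base buys nothing.
- a summation factor: the recurrence reaches back more than one step, outside the first-order family a summation factor normalizes.


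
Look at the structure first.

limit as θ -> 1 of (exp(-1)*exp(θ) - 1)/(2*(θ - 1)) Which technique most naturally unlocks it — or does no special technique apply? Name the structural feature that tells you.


Method: l'Hôpital's rule (0/0) — plug in 1: top and bottom both hit zero, so differentiate each and retry. The standard small-argument limits would also carry it; the rule is the systematic route.


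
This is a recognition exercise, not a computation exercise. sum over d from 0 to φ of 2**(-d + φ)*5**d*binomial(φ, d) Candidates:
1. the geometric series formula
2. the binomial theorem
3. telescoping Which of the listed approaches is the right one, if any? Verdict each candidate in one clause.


Technique: the binomial theorem — binomial(φ, d) weighting matched powers of 5 and 2 is the expanded form of (5 + 2)^φ — fold it back up.
- the geometric series formula: consecutive terms are not related by a fixed multiplier.
- the binomial theorem — yes — fits the structure here.
- telescoping: the terms as presented offer no neighboring cancellation — a telescoping rewrite may exist, but the displayed structure does not hand one over.


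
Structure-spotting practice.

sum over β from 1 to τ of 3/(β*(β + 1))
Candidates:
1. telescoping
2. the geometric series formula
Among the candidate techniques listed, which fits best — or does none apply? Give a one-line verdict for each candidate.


Diagnosis: telescoping — split 3/(β*(β + 1)) by partial fractions and the pieces are one function at shifted arguments — interior terms cancel.
- telescoping — a fit — the right tool for this form.
- the geometric series formula — the term-to-term ratio changes with the index, so the geometric formula cannot close it.


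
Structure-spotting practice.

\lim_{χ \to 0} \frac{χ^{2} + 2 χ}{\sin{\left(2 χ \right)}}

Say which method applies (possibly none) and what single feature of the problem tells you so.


Technique: l'Hôpital's rule (0/0) — numerator and denominator both vanish at 0 — a genuine 0/0 form, which is exactly when l'Hôpital applies. One could equally expand both pieces locally and compare leading terms; the rule does that in one stroke.


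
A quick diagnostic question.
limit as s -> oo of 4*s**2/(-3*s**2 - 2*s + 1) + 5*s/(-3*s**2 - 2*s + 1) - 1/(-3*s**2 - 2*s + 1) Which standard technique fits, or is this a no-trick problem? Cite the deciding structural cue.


Method: dominant-term comparison — as s grows, only the highest-degree terms matter — compare leading terms and read the limit off. l'Hôpital's at-infinity variant applies to the expression viewed as a single quotient; the leading-term comparison is the direct route.


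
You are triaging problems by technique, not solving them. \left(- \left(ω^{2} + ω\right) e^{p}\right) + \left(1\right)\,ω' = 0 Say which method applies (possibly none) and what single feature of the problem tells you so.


Best approach: separation of variables — all dependence on the two variables factors apart, the defining separable shape. A Bernoulli rewrite would carry it as the equation stands — separating the variables needs no rearrangement either.


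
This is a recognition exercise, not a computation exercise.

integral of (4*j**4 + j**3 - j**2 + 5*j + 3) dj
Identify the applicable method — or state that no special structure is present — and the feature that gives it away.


Technique: no special technique — scan for structure and find none: constant multiples of powers of j, integrate directly.


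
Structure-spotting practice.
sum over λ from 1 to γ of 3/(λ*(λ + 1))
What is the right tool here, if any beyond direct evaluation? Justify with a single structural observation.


Best approach: telescoping — one partial-fraction pass turns 3/(λ*(λ + 1)) into a shifted difference, and shifted differences telescope.


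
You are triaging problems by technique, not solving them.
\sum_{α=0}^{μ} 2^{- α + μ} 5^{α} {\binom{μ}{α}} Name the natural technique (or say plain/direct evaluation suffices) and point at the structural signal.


Method: the binomial theorem — {\binom{μ}{α}} weighting matched powers of 5 and 2 is the expanded form of (5 + 2)^μ — fold it back up.


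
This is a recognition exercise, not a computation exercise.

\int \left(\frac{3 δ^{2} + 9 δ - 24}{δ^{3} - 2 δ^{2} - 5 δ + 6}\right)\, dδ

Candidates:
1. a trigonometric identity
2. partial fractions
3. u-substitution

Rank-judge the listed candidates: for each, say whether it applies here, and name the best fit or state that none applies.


Technique: partial fractions — break δ^{3} - 2 δ^{2} - 5 δ + 6 into its roots and the integral splits into logarithm-sized bites.
- a trigonometric identity — with no trigonometric functions present, identity rewriting has no target.
- partial fractions — a fit — the right tool for this form.
- u-substitution — no subexpression of the integrand serves as a whole-integral substitution inner — individual terms may offer their own, but none carries its derivative as a factor of the full integrand; a working change of variable would have to be constructed from outside the expression.


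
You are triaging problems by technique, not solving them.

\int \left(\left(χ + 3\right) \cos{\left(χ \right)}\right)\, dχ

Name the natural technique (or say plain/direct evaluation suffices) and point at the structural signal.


Best approach: integration by parts — χ + 3 dies after finitely many derivatives while \cos{\left(χ \right)} cycles under integration — the tabular/parts setup.


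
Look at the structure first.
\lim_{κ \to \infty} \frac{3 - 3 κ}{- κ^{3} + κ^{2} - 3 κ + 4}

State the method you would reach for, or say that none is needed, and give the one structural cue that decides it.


Verdict: dominant-term comparison — growth-rate triage: the leading powers of κ decide the limit, everything else is noise. Viewed as a single quotient this is an ∞/∞ form — an at-infinity application of l'Hôpital's rule would also resolve it; comparing leading growth reads the answer without differentiating.


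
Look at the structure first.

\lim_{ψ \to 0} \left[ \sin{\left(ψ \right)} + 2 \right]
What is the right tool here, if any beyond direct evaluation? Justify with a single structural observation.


Technique: no special technique — nothing blocks direct substitution at 0: plug in and finish.


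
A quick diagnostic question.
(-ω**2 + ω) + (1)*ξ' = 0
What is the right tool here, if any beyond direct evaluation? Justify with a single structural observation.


Technique: no special technique — solved for the derivative, no ξ appears — this is antidifferentiation in ω wearing ODE clothing.


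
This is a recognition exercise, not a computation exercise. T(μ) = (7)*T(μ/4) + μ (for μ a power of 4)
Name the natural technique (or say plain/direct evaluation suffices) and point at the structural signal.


Technique: the master substitution — the argument μ/4 divides the index by 4; the standard μ = 4^m substitution converts it to a constant-shift recurrence.


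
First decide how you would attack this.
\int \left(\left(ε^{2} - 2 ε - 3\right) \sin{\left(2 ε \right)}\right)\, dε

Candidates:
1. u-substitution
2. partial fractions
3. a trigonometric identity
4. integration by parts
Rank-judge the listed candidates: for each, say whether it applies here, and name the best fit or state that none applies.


Best approach: integration by parts — a polynomial factor ε^{2} - 2 ε - 3 multiplies \sin{\left(2 ε \right)}; differentiating ε^{2} - 2 ε - 3 lowers its degree while \sin{\left(2 ε \right)} integrates cleanly, so parts wins.
- u-substitution: no subexpression of the integrand pairs with its own derivative as a factor — individual terms may offer their own substitutions, but any change of variable covering the whole integral would have to be constructed from outside the expression.
- partial fractions — there is no rational-function structure to decompose.
- a trigonometric identity: neither the even-power reduction nor the product-to-sum identity applies to this structure.
- integration by parts — a fit — the right tool for this form.


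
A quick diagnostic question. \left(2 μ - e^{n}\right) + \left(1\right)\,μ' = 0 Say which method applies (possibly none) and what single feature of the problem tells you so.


Best approach: a linear integrating factor — linear in the unknown with genuine forcing: multiply through by the exponential of the integrated coefficient and the left side closes into one derivative.


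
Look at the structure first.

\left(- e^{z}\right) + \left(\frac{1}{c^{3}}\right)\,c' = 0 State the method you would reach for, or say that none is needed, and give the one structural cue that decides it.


Best approach: separation of variables — solved for the derivative, the right side splits multiplicatively into a function of each variable alone — divide and integrate each side. The equation is exact as it stands too — a potential function exists — though separation reads the split structure directly.


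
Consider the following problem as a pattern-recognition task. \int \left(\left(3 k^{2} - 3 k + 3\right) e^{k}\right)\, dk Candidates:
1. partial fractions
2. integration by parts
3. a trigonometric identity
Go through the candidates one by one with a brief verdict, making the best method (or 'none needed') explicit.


Best approach: integration by parts — a polynomial factor 3 k^{2} - 3 k + 3 multiplies e^{k}; differentiating 3 k^{2} - 3 k + 3 lowers its degree while e^{k} integrates cleanly, so parts wins.
- partial fractions — the expression is not a ratio of polynomials that decomposes further.
- integration by parts: applicable, and directly so.
- a trigonometric identity: with no trigonometric functions present, identity rewriting has no target.


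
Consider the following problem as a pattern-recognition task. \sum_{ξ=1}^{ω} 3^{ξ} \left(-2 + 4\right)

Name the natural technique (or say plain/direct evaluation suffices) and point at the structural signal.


Method: the geometric series formula — term-over-term division gives 3 every time — index-free ratio, geometric sum formula applies.


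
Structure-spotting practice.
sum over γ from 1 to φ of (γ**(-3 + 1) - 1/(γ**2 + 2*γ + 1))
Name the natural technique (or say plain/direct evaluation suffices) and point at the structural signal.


Best approach: telescoping — consecutive terms evaluate one function at adjacent indices (γ**(-3 + 1) is its current value): one term's tail is the next term's head, so the chain collapses.


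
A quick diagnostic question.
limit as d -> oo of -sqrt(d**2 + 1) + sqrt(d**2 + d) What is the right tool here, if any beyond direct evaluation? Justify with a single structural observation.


Technique: conjugate multiplication — neither sqrt(d**2 + d) nor sqrt(d**2 + 1) converges alone, so rewrite their difference as a conjugate-rationalized quotient first.


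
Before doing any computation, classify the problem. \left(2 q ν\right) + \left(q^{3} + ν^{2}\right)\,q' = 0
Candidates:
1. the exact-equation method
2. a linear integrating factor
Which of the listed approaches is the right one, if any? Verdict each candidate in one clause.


Verdict: the exact-equation method — d/dq of 2 q ν equals d/dν of q^{3} + ν^{2}: the form is a total differential of one potential — integrate it exactly.
- the exact-equation method: yes, a natural case for it.
- a linear integrating factor — the unknown enters nonlinearly (through a power, a denominator, or a transcendental function), which the linear integrating-factor recipe cannot absorb as-is — any repair would come from a preliminary substitution, not the factor.


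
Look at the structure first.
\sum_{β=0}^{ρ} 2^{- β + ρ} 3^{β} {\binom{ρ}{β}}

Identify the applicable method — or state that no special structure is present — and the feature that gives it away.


Method: the binomial theorem — the binomial coefficients weight matched powers of 3 and 2, which is exactly the expansion of a binomial power.


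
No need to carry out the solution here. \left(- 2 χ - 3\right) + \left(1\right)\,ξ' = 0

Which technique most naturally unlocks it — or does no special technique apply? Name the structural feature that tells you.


Verdict: no special technique — solved for the derivative, no ξ appears — this is antidifferentiation in χ wearing ODE clothing.


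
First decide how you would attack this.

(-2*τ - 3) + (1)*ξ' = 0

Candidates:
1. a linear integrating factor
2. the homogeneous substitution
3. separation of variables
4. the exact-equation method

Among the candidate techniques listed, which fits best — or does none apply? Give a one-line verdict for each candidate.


Diagnosis: no special technique — the slope is a pure function of τ; integrate both sides and be done.
- a linear integrating factor — with the unknown absent the integrating factor is a formality; direct integration is the working structure.
- the homogeneous substitution: the slope does not depend on the ratio of the variables alone.
- separation of variables: with no unknown in the slope, separating variables is a formality — the equation integrates directly.
- the exact-equation method: the unknown never enters the equation — exactness holds emptily, with nothing for the method to add.


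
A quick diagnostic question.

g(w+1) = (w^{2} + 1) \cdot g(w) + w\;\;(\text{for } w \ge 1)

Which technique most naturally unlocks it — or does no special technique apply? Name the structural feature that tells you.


Diagnosis: a summation factor — because the multiplier w^{2} + 1 is index-dependent, divide through by its running product and sum the resulting differences.


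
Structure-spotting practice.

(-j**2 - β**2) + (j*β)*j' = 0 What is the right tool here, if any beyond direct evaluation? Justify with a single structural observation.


Technique: the homogeneous substitution — scaling β and j together leaves the slope fixed — it depends only on j/β, so substitute the ratio. A Bernoulli rewrite works here as the equation stands — the homogeneous substitution is the more immediate reading.


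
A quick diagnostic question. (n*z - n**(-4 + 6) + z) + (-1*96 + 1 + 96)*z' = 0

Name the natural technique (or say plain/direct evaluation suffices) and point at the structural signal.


Diagnosis: a linear integrating factor — the unknown enters only to the first power against a nonzero forcing term — the integrating-factor template applies directly.


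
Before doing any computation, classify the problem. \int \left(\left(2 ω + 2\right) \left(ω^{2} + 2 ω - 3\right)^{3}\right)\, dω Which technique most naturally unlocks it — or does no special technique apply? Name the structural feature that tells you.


Technique: u-substitution — viewed as a product, the integrand is a composition evaluated at ω^{2} + 2 ω - 3 times (a constant multiple of) that inner expression's derivative, so u = ω^{2} + 2 ω - 3 makes it elementary. Expanding everything out would also get there; the substitution is the systematic route.


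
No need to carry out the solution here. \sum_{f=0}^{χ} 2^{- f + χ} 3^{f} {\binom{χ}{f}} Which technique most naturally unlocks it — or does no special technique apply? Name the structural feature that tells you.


Best approach: the binomial theorem — the binomial coefficients weight matched powers of 3 and 2, which is exactly the expansion of a binomial power.


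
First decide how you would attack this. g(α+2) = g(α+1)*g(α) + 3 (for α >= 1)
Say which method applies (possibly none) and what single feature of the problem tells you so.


Verdict: no special technique — the unknown sequence enters the update nonlinearly, so no linear method fits the recurrence as written — direct iteration remains.


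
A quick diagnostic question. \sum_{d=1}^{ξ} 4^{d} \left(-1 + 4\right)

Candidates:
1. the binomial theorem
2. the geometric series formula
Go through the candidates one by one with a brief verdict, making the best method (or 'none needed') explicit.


Diagnosis: the geometric series formula — each term is 4 times the previous one, so the geometric-series formula applies directly.
- the binomial theorem — no binomial coefficients pair with matched powers.
- the geometric series formula — yes — fits the structure here.


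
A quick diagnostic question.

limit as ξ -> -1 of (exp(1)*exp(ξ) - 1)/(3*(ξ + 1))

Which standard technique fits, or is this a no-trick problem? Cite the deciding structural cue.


Technique: l'Hôpital's rule (0/0) — the 0/0 form at -1 is the signature situation for l'Hôpital's rule. One could equally expand both pieces locally and compare leading terms; the rule does that in one stroke.


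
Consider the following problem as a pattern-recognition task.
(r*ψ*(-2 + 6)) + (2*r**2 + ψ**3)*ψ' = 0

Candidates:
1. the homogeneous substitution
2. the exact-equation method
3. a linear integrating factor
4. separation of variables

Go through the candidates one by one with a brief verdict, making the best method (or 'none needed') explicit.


Best approach: the exact-equation method — because the two cross partials coincide, the form is conservative as written — recover its potential in (r, ψ).
- the homogeneous substitution — the slope is not a function of the ratio of the variables alone.
- the exact-equation method: yes — fits the structure here.
- a linear integrating factor: a nonlinear term in the unknown puts this outside the integrating-factor template.
- separation of variables — no division isolates the independent variable from the unknown.


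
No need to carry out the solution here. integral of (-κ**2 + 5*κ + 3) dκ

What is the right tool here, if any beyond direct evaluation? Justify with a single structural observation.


Diagnosis: no special technique — every term is a constant multiple of a power of κ; term-wise power-rule integration needs no preliminary transformation.


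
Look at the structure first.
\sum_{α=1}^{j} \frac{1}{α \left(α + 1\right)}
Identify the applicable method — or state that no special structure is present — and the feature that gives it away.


Diagnosis: telescoping — rewrite \frac{1}{α \left(α + 1\right)} as simple fractions and successive terms eat each other — only the edges survive.


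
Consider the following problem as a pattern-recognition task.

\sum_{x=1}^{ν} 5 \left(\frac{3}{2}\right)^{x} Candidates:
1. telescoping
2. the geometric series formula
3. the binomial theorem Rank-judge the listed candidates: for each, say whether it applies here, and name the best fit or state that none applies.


Technique: the geometric series formula — check a ratio of consecutive terms: it is \frac{3}{2}, independent of the index, so the geometric formula closes the sum.
- telescoping — the summand is not presented as a shifted difference — a telescoping rewrite may exist, but the displayed structure does not offer one.
- the geometric series formula — a fit — the right tool for this form.
- the binomial theorem: the terms lack the binomial-coefficient-weighted complementary-power pattern of an expansion.


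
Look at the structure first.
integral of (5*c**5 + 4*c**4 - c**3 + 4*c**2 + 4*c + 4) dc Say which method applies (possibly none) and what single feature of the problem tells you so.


Method: no special technique — nothing composite, nothing rational, nothing trigonometric — each constant-multiple power of c integrates by the power rule alone.


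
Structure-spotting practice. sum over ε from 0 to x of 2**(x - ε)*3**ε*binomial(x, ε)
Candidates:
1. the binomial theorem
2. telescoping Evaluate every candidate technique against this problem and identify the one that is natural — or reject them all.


Best approach: the binomial theorem — binomial coefficients against complementary powers of 3 and 2: recognize the binomial expansion and resum.
- the binomial theorem: yes, a natural case for it.
- telescoping: as presented, consecutive terms share no shifted copy to cancel against — no rewrite is on display to change that.


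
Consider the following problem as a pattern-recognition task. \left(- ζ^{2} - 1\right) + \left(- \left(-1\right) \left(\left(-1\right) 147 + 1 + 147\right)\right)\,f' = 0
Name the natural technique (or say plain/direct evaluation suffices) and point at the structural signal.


Best approach: no special technique — solved for the derivative, no f appears — this is antidifferentiation in ζ wearing ODE clothing.


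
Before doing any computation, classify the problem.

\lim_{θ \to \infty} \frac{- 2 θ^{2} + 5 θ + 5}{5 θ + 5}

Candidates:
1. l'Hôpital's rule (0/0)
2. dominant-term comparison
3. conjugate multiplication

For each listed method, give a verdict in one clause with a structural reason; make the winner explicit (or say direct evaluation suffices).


Technique: dominant-term comparison — growth-rate triage: the leading powers of θ decide the limit, everything else is noise.
- l'Hôpital's rule (0/0): no 0/0 form appears: written as one quotient, top and bottom both grow without bound, and the ratio is decided by their leading terms.
- dominant-term comparison: applies; the problem has the shape this method handles.
- conjugate multiplication: there are no radicals in tension whose conjugate would simplify matters.


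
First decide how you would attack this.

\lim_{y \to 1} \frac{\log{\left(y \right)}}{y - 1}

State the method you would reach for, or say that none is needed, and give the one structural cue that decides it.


Best approach: l'Hôpital's rule (0/0) — plug in 1: top and bottom both hit zero, so differentiate each and retry. Expanding numerator and denominator to first order gives the same value — the rule automates exactly that.


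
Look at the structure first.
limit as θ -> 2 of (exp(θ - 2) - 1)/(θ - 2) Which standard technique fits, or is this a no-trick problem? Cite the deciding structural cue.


Technique: l'Hôpital's rule (0/0) — numerator and denominator both vanish at 2 — a genuine 0/0 form, which is exactly when l'Hôpital applies. A first-order expansion at the point is an equally standard path; the rule packages it.


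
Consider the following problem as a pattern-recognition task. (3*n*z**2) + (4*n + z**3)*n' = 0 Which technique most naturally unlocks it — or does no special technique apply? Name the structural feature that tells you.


Method: the exact-equation method — checking ∂/∂n of 3*n*z**2 against ∂/∂z of 4*n + z**3: they match — the equation is exact as it stands.


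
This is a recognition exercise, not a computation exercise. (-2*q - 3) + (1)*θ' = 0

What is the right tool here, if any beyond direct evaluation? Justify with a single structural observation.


Verdict: no special technique — solved for the derivative, θ never appears on the right — this is a direct integration in q, not a differential-equations problem at heart.


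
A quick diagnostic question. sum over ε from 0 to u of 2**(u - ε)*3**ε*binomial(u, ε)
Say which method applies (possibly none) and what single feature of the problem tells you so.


Best approach: the binomial theorem — the summand is term ε of a binomial expansion in 3 and 2; the whole sum is a single power.


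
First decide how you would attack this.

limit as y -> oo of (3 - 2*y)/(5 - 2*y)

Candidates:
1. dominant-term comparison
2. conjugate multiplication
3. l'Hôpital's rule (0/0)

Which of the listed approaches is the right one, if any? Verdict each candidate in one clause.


Verdict: dominant-term comparison — as y grows, only the highest-degree terms matter — compare leading terms and read the limit off.
- dominant-term comparison — applies; the problem has the shape this method handles.
- conjugate multiplication: the conjugate move applies to radical differences, which this is not.
- l'Hôpital's rule (0/0): as a single quotient the expression runs to ∞/∞ at the limit point — an at-infinity form of the rule would apply, though the leading-growth comparison is the direct reading.


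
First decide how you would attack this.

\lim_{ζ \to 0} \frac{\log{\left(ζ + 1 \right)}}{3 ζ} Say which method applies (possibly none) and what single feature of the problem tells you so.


Verdict: l'Hôpital's rule (0/0) — substituting 0 gives 0 over 0; differentiate top and bottom once and re-evaluate. A local series expansion at the point resolves it as well; the rule is the packaged version of that step.


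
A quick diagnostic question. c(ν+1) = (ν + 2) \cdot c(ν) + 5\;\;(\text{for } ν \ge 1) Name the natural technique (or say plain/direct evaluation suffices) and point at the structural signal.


Diagnosis: a summation factor — first-order, linear, moving coefficient ν + 2: the discrete analogue of an integrating factor handles it.


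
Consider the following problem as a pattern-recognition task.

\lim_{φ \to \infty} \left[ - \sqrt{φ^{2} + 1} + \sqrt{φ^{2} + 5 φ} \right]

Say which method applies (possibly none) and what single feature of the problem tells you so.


Method: conjugate multiplication — the difference \sqrt{φ^{2} + 5 φ} - \sqrt{φ^{2} + 1} is an ∞ − ∞ stalemate; its conjugate partner breaks the tie.


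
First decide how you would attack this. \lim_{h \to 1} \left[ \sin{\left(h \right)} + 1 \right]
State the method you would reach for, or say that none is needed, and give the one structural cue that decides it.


Best approach: no special technique — no denominator vanishes and nothing blows up at 1: direct substitution is the whole computation.


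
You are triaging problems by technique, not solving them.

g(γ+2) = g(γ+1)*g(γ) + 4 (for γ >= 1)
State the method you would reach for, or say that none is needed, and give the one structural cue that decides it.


Technique: no special technique — the new term depends nonlinearly on the old ones, which disqualifies every superposition-based technique.


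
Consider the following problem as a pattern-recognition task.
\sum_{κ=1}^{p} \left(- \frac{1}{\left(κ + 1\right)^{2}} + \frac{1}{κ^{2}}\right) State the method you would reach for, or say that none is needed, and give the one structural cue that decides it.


Verdict: telescoping — the summand is built as \frac{1}{κ^{2}} minus its own successor — adjacent terms annihilate down the line.


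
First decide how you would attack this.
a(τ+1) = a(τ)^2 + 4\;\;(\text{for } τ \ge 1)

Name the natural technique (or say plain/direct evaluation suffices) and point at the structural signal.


Method: no special technique — the sequence value feeds back through itself nonlinearly — linear superposition fails, and every superposition-based closed form fails with it.


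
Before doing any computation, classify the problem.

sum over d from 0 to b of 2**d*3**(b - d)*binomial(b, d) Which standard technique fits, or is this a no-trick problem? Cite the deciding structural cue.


Best approach: the binomial theorem — binomial coefficients against complementary powers of 2 and 3: recognize the binomial expansion and resum.


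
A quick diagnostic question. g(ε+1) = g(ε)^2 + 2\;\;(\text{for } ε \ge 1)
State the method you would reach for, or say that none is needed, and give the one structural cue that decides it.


Technique: no special technique — the recurrence is nonlinear in the sequence terms; no linear-recurrence method fits it as written — one iterates or studies it directly.


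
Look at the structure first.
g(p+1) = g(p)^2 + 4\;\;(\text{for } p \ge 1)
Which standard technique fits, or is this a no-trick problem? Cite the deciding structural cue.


Method: no special technique — the update rule curves (it is not linear in the unknown sequence), so no superposition-based closed form attaches — iterate or study it directly.


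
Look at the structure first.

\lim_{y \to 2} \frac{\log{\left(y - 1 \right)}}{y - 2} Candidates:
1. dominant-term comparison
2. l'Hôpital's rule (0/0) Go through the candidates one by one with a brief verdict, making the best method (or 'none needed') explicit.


Diagnosis: l'Hôpital's rule (0/0) — plug in 2: top and bottom both hit zero, so differentiate each and retry. Known elementary limits would finish this too — the rule just bypasses the case analysis.
- dominant-term comparison: no dominant power emerges to decide the limit by degree comparison.
- l'Hôpital's rule (0/0) — applicable, and directly so.


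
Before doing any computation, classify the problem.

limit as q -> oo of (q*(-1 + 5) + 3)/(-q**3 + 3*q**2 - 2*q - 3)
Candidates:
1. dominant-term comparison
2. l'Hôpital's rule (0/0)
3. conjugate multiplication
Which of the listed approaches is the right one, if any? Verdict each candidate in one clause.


Diagnosis: dominant-term comparison — divide by the highest power of q present: lower-order terms vanish and the dominant ratio remains.
- dominant-term comparison: applicable, and directly so.
- l'Hôpital's rule (0/0): no 0/0 form appears: written as one quotient, top and bottom both grow without bound, and the ratio is decided by their leading terms.
- conjugate multiplication: no divergent radical difference is present for a conjugate pair to cancel.


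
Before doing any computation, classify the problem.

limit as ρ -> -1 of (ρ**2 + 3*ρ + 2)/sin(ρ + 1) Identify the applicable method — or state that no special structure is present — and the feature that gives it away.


Verdict: l'Hôpital's rule (0/0) — plug in -1: top and bottom both hit zero, so differentiate each and retry. A first-order expansion at the point is an equally standard path; the rule packages it.


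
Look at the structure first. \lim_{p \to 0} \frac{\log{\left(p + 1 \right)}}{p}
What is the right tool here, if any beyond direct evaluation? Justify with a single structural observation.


Diagnosis: l'Hôpital's rule (0/0) — substituting 0 gives 0 over 0; differentiate top and bottom once and re-evaluate. Expanding numerator and denominator to first order gives the same value — the rule automates exactly that.
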